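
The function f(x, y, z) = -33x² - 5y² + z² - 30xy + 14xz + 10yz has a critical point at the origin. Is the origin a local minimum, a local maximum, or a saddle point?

saddle point

The Hessian at the origin is H = [[-66, -30, 14], [-30, -10, 10], [14, 10, 2]].
An LDLᵀ factorisation of H has diagonal entries -66, 40/11, 4/3.
That gives 2 positive, 1 negative pivots.
H is indefinite, so the origin is a saddle point.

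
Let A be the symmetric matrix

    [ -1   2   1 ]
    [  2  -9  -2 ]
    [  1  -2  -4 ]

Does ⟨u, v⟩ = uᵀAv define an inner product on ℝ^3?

no

Row-reducing A symmetrically gives the diagonal entries -1, -5, -3.
So there are 3 negative pivots.
Hence Q is negative definite.
⟨·,·⟩ is an inner product exactly when A is positive definite.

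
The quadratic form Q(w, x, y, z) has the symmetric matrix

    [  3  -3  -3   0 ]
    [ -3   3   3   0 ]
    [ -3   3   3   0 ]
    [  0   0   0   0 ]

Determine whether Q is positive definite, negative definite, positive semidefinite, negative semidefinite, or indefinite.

positive semidefinite

Applying the same elementary operations to the rows and columns of A produces a congruent diagonal matrix with entries 3, 0, 0, 0.
That gives 1 positive, 3 zero pivots.
Hence Q is positive semidefinite.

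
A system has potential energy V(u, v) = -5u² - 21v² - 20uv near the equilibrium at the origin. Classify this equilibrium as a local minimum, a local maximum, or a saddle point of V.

The Hessian at the origin is H = [[-10, -20], [-20, -42]].
det H = -10·-42 − (-20)² = 20 > 0 and H[1,1] = -10 < 0, so H is negative definite.
Therefore the origin is a local maximum.

local maximum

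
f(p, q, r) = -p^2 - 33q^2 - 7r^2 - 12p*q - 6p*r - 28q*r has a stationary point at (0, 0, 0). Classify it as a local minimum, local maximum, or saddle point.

saddle point

The Hessian at the origin is H = [[-2, -12, -6], [-12, -66, -28], [-6, -28, -14]].
Symmetric row and column elimination reduces H to a congruent diagonal form with pivots -2, 6, -20/3.
Counting signs: 1 positive, 2 negative.
H is indefinite, so the origin is a saddle point.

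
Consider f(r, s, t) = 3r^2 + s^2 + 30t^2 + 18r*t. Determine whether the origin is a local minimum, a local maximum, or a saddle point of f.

The Hessian at the origin is H = [[6, 0, 18], [0, 2, 0], [18, 0, 60]].
Symmetric row and column elimination reduces H to a congruent diagonal form with pivots 6, 2, 6.
So there are 3 positive pivots.
H is positive definite, so the origin is a strict local minimum.

local minimum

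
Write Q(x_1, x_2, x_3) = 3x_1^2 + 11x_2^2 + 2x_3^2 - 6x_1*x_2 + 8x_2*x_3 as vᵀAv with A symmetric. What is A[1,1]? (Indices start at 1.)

3

The coefficient of x_1^2 in Q is 3, and that is exactly A[1,1].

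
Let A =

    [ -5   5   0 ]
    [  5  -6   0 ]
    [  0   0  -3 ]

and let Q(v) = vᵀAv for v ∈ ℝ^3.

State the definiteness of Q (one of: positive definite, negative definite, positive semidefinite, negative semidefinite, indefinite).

negative definite

An LDLᵀ factorisation of A has diagonal entries -5, -1, -3.
Counting signs: 3 negative.
Hence Q is negative definite.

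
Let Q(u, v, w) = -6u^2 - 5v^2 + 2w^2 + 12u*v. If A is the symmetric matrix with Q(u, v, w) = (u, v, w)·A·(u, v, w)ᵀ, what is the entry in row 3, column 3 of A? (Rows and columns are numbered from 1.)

The coefficient of w^2 in Q is 2, and that is exactly A[3,3].

2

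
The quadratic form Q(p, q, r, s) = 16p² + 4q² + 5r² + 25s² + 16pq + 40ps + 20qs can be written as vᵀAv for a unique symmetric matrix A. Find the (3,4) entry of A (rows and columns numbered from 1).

0

The coefficient of r·s in Q is 0. For a symmetric A this equals A[3,4] + A[4,3] = 2·A[3,4].
So A[3,4] = 0/2 = 0.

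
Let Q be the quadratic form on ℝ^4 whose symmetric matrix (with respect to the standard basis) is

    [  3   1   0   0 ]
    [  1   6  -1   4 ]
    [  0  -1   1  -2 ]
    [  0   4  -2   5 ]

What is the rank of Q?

4

An LDLᵀ factorisation of A has diagonal entries 3, 17/3, 14/17, 1/7.
That gives 4 positive pivots.
The rank is the number of nonzero pivots: 4.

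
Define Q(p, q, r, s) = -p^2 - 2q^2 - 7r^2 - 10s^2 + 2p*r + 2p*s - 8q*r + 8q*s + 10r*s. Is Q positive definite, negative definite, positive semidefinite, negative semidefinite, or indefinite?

Write A = [[-1, 0, 1, 1], [0, -2, -4, 4], [1, -4, -7, 5], [1, 4, 5, -10]].
Congruent diagonalization of A (simultaneous row and column reduction) yields pivots -1, -2, 2, -3.
So there are 1 positive, 3 negative pivots.
Hence Q is indefinite.

indefinite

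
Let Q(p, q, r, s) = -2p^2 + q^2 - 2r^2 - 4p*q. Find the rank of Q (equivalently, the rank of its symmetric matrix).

3

The associated matrix is A = [[-2, -2, 0, 0], [-2, 1, 0, 0], [0, 0, -2, 0], [0, 0, 0, 0]].
Applying the same elementary operations to the rows and columns of A produces a congruent diagonal matrix with entries -2, 3, -2, 0.
So there are 1 positive, 2 negative, 1 zero pivots.
The rank is the number of nonzero pivots: 3.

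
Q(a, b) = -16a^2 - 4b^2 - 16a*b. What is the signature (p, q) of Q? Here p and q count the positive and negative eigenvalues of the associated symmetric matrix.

Write A = [[-16, -8], [-8, -4]].
Congruent diagonalization of A (simultaneous row and column reduction) yields pivots -16, 0.
That gives 1 negative, 1 zero pivots.

(0, 1)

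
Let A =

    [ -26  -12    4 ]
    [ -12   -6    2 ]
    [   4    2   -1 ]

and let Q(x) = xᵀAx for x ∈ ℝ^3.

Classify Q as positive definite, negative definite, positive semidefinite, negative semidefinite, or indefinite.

Leading principal minors: Δ_1 = -26, Δ_2 = 12, Δ_3 = -4.
The signs alternate starting with Δ_1 < 0, so by Sylvester's criterion Q is negative definite.

negative definite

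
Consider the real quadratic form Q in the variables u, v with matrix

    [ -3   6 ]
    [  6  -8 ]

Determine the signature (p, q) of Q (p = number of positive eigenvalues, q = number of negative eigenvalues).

An LDLᵀ factorisation of A has diagonal entries -3, 4.
That gives 1 positive, 1 negative pivots.

(1, 1)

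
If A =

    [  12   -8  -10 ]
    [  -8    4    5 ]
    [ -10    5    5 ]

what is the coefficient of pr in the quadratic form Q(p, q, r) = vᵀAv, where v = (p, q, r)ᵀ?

-20

The coefficient of pr is A[1,3] + A[3,1] = 2·(-10) = -20.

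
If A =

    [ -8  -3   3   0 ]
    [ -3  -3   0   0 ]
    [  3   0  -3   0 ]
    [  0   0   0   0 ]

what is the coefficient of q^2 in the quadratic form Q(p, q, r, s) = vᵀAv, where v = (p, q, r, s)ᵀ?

-3

The coefficient of q^2 is the diagonal entry A[2,2] = -3.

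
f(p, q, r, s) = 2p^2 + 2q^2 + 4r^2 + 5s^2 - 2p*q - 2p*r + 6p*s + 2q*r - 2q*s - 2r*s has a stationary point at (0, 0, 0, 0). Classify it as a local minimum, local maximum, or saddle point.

local minimum

The Hessian at the origin is H = [[4, -2, -2, 6], [-2, 4, 2, -2], [-2, 2, 8, -2], [6, -2, -2, 10]].
Congruent diagonalization of H (simultaneous row and column reduction) yields pivots 4, 3, 20/3, 3/5.
So there are 4 positive pivots.
H is positive definite, so the origin is a strict local minimum.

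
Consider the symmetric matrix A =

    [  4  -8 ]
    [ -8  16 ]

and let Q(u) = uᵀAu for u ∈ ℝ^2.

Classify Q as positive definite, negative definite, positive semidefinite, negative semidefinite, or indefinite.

positive semidefinite

For the 2×2 matrix [[4, -8], [-8, 16]]: det = 4·16 − (-8)² = 0, trace = 20.
det = 0 so one eigenvalue is zero; the form is semidefinite with the sign of the trace.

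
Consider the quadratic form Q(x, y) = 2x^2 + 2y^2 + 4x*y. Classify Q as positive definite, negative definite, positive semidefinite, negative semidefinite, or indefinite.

The symmetric matrix is A = [[2, 2], [2, 2]].
Symmetric row and column elimination reduces A to a congruent diagonal form with pivots 2, 0.
So there are 1 positive, 1 zero pivots.
Hence Q is positive semidefinite.

positive semidefinite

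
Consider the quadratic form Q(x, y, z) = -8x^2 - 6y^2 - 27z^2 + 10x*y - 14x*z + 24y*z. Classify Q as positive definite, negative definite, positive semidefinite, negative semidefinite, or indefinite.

negative definite

The associated matrix is A = [[-8, 5, -7], [5, -6, 12], [-7, 12, -27]].
Congruent diagonalization of A (simultaneous row and column reduction) yields pivots -8, -23/8, -15/23.
That gives 3 negative pivots.
Hence Q is negative definite.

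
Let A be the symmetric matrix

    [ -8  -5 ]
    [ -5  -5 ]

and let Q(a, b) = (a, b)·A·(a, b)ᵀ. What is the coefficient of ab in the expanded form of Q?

The coefficient of ab is A[1,2] + A[2,1] = 2·(-5) = -10.

-10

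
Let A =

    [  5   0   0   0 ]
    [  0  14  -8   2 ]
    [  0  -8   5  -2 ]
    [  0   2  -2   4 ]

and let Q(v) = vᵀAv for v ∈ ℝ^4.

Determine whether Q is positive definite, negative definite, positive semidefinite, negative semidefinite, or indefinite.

Row-reducing A symmetrically gives the diagonal entries 5, 14, 3/7, 2.
Counting signs: 4 positive.
Hence Q is positive definite.

positive definite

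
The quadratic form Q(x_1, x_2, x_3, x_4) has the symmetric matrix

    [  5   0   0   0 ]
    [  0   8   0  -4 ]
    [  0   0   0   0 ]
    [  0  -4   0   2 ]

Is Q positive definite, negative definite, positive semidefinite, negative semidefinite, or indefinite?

Symmetric row and column elimination reduces A to a congruent diagonal form with pivots 5, 8, 0, 0.
So there are 2 positive, 2 zero pivots.
Hence Q is positive semidefinite.

positive semidefinite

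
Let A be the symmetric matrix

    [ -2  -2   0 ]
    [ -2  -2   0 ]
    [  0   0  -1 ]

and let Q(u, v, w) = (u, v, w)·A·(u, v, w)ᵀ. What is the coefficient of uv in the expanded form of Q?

-4

The coefficient of uv is A[1,2] + A[2,1] = 2·(-2) = -4.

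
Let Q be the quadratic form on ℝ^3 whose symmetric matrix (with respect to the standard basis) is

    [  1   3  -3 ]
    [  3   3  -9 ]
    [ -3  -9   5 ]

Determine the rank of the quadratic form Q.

3

Congruent diagonalization of A (simultaneous row and column reduction) yields pivots 1, -6, -4.
That gives 1 positive, 2 negative pivots.
The rank is the number of nonzero pivots: 3.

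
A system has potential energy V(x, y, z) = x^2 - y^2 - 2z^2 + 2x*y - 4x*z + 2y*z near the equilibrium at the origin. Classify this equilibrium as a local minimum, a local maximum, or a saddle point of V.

The Hessian at the origin is H = [[2, 2, -4], [2, -2, 2], [-4, 2, -4]].
An LDLᵀ factorisation of H has diagonal entries 2, -4, -3.
So there are 1 positive, 2 negative pivots.
H is indefinite, so the origin is a saddle point.

saddle point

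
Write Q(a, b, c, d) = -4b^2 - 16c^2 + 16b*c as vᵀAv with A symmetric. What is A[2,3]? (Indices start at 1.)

The coefficient of b·c in Q is 16. For a symmetric A this equals A[2,3] + A[3,2] = 2·A[2,3].
So A[2,3] = 16/2 = 8.

8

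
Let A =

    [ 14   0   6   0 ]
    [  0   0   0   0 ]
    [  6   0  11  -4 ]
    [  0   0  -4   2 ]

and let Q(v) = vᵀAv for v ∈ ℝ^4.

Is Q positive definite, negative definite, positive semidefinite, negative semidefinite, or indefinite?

positive semidefinite

Row-reducing A symmetrically gives the diagonal entries 14, 0, 59/7, 6/59.
So there are 3 positive, 1 zero pivots.
Hence Q is positive semidefinite.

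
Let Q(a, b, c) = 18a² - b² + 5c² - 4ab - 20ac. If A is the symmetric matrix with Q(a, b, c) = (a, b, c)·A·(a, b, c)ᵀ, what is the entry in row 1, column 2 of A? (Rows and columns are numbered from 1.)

-2

The coefficient of a·b in Q is -4. For a symmetric A this equals A[1,2] + A[2,1] = 2·A[1,2].
So A[1,2] = -4/2 = -2.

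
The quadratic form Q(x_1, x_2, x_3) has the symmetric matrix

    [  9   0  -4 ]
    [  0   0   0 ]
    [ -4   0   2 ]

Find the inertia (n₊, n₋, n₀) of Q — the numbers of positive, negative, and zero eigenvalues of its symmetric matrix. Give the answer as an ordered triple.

(2, 0, 1)

Congruent diagonalization of A (simultaneous row and column reduction) yields pivots 9, 0, 2/9.
So there are 2 positive, 1 zero pivots.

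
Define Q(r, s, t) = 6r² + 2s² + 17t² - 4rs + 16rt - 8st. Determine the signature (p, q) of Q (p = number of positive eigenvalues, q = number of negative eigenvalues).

The associated matrix is A = [[6, -2, 8], [-2, 2, -4], [8, -4, 17]].
Congruent diagonalization of A (simultaneous row and column reduction) yields pivots 6, 4/3, 5.
That gives 3 positive pivots.

(3, 0)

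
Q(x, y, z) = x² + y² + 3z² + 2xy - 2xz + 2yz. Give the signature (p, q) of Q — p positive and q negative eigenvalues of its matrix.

(2, 1)

The symmetric matrix is A = [[1, 1, -1], [1, 1, 1], [-1, 1, 3]].
By Sylvester's law of inertia any congruent diagonalization of A has 2 positive, 1 negative and 0 zero entries.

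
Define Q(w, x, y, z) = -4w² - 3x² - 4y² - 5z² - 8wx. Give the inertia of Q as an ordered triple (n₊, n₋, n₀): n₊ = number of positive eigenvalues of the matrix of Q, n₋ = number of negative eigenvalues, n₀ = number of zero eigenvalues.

The symmetric matrix is A = [[-4, -4, 0, 0], [-4, -3, 0, 0], [0, 0, -4, 0], [0, 0, 0, -5]].
Applying the same elementary operations to the rows and columns of A produces a congruent diagonal matrix with entries -4, 1, -4, -5.
So there are 1 positive, 3 negative pivots.

(1, 3, 0)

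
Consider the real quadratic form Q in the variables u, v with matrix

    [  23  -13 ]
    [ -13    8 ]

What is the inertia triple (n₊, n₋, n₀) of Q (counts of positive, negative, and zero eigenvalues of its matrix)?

Applying the same elementary operations to the rows and columns of A produces a congruent diagonal matrix with entries 23, 15/23.
Counting signs: 2 positive.

(2, 0, 0)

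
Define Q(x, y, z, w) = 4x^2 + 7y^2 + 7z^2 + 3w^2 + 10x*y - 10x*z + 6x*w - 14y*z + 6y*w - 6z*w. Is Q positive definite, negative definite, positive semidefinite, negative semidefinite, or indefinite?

Write A = [[4, 5, -5, 3], [5, 7, -7, 3], [-5, -7, 7, -3], [3, 3, -3, 3]].
Row-reducing A symmetrically gives the diagonal entries 4, 3/4, 0, 0.
Counting signs: 2 positive, 2 zero.
Hence Q is positive semidefinite.

positive semidefinite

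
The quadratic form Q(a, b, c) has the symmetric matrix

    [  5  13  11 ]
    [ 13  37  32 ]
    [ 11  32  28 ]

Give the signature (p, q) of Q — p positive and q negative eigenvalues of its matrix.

Applying the same elementary operations to the rows and columns of A produces a congruent diagonal matrix with entries 5, 16/5, 3/16.
That gives 3 positive pivots.

(3, 0)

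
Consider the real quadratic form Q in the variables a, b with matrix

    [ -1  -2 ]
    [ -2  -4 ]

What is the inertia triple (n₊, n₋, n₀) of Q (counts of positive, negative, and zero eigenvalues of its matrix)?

Row-reducing A symmetrically gives the diagonal entries -1, 0.
That gives 1 negative, 1 zero pivots.

(0, 1, 1)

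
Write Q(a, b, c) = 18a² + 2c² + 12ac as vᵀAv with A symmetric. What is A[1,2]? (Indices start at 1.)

The coefficient of a·b in Q is 0. For a symmetric A this equals A[1,2] + A[2,1] = 2·A[1,2].
So A[1,2] = 0/2 = 0.

0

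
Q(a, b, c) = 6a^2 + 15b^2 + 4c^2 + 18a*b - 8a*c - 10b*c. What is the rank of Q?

The symmetric matrix is A = [[6, 9, -4], [9, 15, -5], [-4, -5, 4]].
Row-reducing A symmetrically gives the diagonal entries 6, 3/2, 2/3.
So there are 3 positive pivots.
The rank is the number of nonzero pivots: 3.

3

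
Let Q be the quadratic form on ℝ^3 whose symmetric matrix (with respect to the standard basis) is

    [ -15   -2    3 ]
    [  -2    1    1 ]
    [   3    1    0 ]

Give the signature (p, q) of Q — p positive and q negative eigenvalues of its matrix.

An LDLᵀ factorisation of A has diagonal entries -15, 19/15, 6/19.
So there are 2 positive, 1 negative pivots.

(2, 1)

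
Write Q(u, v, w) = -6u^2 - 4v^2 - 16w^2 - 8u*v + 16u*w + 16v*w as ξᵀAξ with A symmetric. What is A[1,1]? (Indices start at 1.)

-6

The coefficient of u^2 in Q is -6, and that is exactly A[1,1].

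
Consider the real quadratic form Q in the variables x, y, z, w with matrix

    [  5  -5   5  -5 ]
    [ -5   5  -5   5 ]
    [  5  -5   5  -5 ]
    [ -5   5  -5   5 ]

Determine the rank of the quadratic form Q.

Applying the same elementary operations to the rows and columns of A produces a congruent diagonal matrix with entries 5, 0, 0, 0.
Counting signs: 1 positive, 3 zero.
The rank is the number of nonzero pivots: 1.

1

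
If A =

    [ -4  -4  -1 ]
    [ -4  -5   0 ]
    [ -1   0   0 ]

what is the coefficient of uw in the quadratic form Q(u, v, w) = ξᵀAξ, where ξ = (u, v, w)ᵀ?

-2

The coefficient of uw is A[1,3] + A[3,1] = 2·(-1) = -2.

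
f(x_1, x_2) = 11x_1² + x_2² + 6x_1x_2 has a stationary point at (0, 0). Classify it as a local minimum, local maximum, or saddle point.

local minimum

The Hessian at the origin is H = [[22, 6], [6, 2]].
det H = 22·2 − (6)² = 8 > 0 and H[1,1] = 22 > 0, so H is positive definite.
Therefore the origin is a local minimum.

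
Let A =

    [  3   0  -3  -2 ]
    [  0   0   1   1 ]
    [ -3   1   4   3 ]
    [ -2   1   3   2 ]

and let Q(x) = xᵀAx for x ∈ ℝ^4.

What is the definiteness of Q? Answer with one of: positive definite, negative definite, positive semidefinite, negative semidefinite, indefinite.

A is congruent to a diagonal matrix with 2 positive, 2 negative and 0 zero entries, so Q is indefinite.

indefinite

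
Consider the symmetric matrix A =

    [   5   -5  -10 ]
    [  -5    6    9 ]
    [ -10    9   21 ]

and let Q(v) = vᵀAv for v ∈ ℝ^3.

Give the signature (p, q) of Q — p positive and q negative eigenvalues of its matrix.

Applying the same elementary operations to the rows and columns of A produces a congruent diagonal matrix with entries 5, 1, 0.
Counting signs: 2 positive, 1 zero.

(2, 0)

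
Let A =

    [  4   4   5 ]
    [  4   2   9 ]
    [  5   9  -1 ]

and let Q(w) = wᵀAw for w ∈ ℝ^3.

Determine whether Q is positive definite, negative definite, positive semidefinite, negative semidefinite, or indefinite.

Congruent diagonalization of A (simultaneous row and column reduction) yields pivots 4, -2, 3/4.
So there are 2 positive, 1 negative pivots.
Hence Q is indefinite.

indefinite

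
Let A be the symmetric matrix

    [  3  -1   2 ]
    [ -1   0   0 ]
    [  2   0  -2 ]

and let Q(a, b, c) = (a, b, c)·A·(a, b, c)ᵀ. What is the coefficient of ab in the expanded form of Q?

-2

The coefficient of ab is A[1,2] + A[2,1] = 2·(-1) = -2.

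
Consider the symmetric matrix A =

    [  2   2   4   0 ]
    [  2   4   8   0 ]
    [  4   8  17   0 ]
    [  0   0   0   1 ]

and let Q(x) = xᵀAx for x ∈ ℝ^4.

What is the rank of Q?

Congruent diagonalization of A (simultaneous row and column reduction) yields pivots 2, 2, 1, 1.
So there are 4 positive pivots.
The rank is the number of nonzero pivots: 4.

4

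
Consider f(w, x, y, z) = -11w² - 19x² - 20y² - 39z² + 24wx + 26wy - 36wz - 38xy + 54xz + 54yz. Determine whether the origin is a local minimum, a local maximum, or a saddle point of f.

local maximum

The Hessian at the origin is H = [[-22, 24, 26, -36], [24, -38, -38, 54], [26, -38, -40, 54], [-36, 54, 54, -78]].
Applying the same elementary operations to the rows and columns of H produces a congruent diagonal matrix with entries -22, -130/11, -92/65, -12/23.
So there are 4 negative pivots.
H is negative definite, so the origin is a strict local maximum.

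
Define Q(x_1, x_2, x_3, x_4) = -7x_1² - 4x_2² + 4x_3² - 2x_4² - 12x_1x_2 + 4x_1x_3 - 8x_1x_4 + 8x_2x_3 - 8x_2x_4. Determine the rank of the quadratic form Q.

2

Write A = [[-7, -6, 2, -4], [-6, -4, 4, -4], [2, 4, 4, 0], [-4, -4, 0, -2]].
Applying the same elementary operations to the rows and columns of A produces a congruent diagonal matrix with entries -7, 8/7, 0, 0.
That gives 1 positive, 1 negative, 2 zero pivots.
The rank is the number of nonzero pivots: 2.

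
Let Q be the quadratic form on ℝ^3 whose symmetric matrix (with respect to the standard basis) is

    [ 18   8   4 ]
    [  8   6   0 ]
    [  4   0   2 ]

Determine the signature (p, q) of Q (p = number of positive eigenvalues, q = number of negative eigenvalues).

An LDLᵀ factorisation of A has diagonal entries 18, 22/9, -2/11.
So there are 2 positive, 1 negative pivots.

(2, 1)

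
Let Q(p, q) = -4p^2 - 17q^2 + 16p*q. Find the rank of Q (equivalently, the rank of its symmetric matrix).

2

The symmetric matrix is A = [[-4, 8], [8, -17]].
Applying the same elementary operations to the rows and columns of A produces a congruent diagonal matrix with entries -4, -1.
So there are 2 negative pivots.
The rank is the number of nonzero pivots: 2.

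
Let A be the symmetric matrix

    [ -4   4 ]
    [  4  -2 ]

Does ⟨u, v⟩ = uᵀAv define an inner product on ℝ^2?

no

Congruent diagonalization of A (simultaneous row and column reduction) yields pivots -4, 2.
That gives 1 positive, 1 negative pivots.
Hence Q is indefinite.
⟨·,·⟩ is an inner product exactly when A is positive definite.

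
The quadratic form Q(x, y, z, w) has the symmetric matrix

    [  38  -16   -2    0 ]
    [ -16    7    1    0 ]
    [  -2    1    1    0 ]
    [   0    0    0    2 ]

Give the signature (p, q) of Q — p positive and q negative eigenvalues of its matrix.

(4, 0)

Applying the same elementary operations to the rows and columns of A produces a congruent diagonal matrix with entries 38, 5/19, 4/5, 2.
Counting signs: 4 positive.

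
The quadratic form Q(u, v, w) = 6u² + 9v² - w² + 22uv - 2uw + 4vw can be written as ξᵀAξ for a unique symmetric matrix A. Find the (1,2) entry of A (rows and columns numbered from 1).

The coefficient of u·v in Q is 22. For a symmetric A this equals A[1,2] + A[2,1] = 2·A[1,2].
So A[1,2] = 22/2 = 11.

11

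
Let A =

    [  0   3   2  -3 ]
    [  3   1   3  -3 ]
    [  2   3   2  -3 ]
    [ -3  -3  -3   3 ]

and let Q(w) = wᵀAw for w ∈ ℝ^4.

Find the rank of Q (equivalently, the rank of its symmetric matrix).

4

Row reduction of A gives 4 nonzero rows, so rank A = 4.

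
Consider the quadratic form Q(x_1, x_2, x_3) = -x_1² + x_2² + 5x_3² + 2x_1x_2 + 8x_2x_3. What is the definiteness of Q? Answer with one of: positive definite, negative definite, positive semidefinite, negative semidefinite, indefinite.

indefinite

Write A = [[-1, 1, 0], [1, 1, 4], [0, 4, 5]].
Applying the same elementary operations to the rows and columns of A produces a congruent diagonal matrix with entries -1, 2, -3.
So there are 1 positive, 2 negative pivots.
Hence Q is indefinite.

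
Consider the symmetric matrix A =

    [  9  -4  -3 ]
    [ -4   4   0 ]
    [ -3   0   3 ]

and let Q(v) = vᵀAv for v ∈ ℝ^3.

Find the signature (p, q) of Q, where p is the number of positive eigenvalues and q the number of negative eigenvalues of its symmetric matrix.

Symmetric row and column elimination reduces A to a congruent diagonal form with pivots 9, 20/9, 6/5.
Counting signs: 3 positive.

(3, 0)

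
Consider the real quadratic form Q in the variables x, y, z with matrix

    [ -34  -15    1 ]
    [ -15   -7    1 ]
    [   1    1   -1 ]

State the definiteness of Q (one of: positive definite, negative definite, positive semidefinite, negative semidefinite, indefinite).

negative definite

Leading principal minors: Δ_1 = -34, Δ_2 = 13, Δ_3 = -2.
The signs alternate starting with Δ_1 < 0, so by Sylvester's criterion Q is negative definite.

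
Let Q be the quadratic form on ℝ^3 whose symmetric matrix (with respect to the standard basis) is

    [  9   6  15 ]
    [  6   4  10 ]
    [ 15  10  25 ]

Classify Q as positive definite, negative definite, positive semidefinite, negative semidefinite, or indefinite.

Symmetric row and column elimination reduces A to a congruent diagonal form with pivots 9, 0, 0.
That gives 1 positive, 2 zero pivots.
Hence Q is positive semidefinite.

positive semidefinite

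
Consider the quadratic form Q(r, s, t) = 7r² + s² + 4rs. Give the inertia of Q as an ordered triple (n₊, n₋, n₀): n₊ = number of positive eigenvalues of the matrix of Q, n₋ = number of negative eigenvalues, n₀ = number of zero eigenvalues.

(2, 0, 1)

The associated matrix is A = [[7, 2, 0], [2, 1, 0], [0, 0, 0]].
Symmetric row and column elimination reduces A to a congruent diagonal form with pivots 7, 3/7, 0.
That gives 2 positive, 1 zero pivots.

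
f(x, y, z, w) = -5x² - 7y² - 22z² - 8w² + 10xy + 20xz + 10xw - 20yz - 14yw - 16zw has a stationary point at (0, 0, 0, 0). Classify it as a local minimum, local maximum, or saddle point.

saddle point

The Hessian at the origin is H = [[-10, 10, 20, 10], [10, -14, -20, -14], [20, -20, -44, -16], [10, -14, -16, -16]].
Symmetric row and column elimination reduces H to a congruent diagonal form with pivots -10, -4, -4, 2.
That gives 1 positive, 3 negative pivots.
H is indefinite, so the origin is a saddle point.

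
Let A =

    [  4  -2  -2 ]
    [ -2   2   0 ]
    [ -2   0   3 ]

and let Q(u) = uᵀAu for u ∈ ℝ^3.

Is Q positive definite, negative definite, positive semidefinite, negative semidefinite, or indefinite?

positive definite

An LDLᵀ factorisation of A has diagonal entries 4, 1, 1.
So there are 3 positive pivots.
Hence Q is positive definite.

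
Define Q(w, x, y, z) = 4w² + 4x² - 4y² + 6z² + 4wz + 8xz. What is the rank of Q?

The associated matrix is A = [[4, 0, 0, 2], [0, 4, 0, 4], [0, 0, -4, 0], [2, 4, 0, 6]].
Symmetric row and column elimination reduces A to a congruent diagonal form with pivots 4, 4, -4, 1.
Counting signs: 3 positive, 1 negative.
The rank is the number of nonzero pivots: 4.

4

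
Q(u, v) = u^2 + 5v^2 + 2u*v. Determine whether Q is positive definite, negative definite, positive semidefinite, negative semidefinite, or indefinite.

positive definite

The symmetric matrix of Q is [[1, 1], [1, 5]].
For the 2×2 matrix [[1, 1], [1, 5]]: det = 1·5 − (1)² = 4, trace = 6.
det > 0 so both eigenvalues share the sign of the trace; trace = 6 > 0 ⇒ both positive.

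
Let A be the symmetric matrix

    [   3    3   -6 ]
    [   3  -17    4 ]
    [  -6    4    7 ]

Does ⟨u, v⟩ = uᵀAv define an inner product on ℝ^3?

Applying the same elementary operations to the rows and columns of A produces a congruent diagonal matrix with entries 3, -20, 0.
Counting signs: 1 positive, 1 negative, 1 zero.
Hence Q is indefinite.
⟨·,·⟩ is an inner product exactly when A is positive definite.

no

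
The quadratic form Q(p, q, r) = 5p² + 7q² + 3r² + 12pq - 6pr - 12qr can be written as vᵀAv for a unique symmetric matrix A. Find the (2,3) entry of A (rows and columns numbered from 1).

The coefficient of q·r in Q is -12. For a symmetric A this equals A[2,3] + A[3,2] = 2·A[2,3].
So A[2,3] = -12/2 = -6.

-6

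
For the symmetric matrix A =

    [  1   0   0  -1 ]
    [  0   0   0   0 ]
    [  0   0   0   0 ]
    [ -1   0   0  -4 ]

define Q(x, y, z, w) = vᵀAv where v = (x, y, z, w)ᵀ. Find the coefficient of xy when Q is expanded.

The coefficient of xy is A[1,2] + A[2,1] = 2·0 = 0.

0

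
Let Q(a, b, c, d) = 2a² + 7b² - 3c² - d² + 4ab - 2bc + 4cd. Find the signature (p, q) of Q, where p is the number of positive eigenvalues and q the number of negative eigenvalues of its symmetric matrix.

(3, 1)

The associated matrix is A = [[2, 2, 0, 0], [2, 7, -1, 0], [0, -1, -3, 2], [0, 0, 2, -1]].
Congruent diagonalization of A (simultaneous row and column reduction) yields pivots 2, 5, -16/5, 1/4.
That gives 3 positive, 1 negative pivots.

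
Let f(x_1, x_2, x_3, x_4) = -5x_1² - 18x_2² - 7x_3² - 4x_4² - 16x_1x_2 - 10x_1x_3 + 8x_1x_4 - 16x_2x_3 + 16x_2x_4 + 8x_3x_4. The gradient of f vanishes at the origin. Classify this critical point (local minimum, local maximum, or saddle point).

The Hessian at the origin is H = [[-10, -16, -10, 8], [-16, -36, -16, 16], [-10, -16, -14, 8], [8, 16, 8, -8]].
Applying the same elementary operations to the rows and columns of H produces a congruent diagonal matrix with entries -10, -52/5, -4, -8/13.
Counting signs: 4 negative.
H is negative definite, so the origin is a strict local maximum.

local maximum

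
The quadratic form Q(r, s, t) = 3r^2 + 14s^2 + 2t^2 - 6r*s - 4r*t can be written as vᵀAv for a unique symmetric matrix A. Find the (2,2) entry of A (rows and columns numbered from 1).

The coefficient of s^2 in Q is 14, and that is exactly A[2,2].

14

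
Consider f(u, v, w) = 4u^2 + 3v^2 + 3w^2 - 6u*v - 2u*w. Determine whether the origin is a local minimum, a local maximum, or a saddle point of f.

The Hessian at the origin is H = [[8, -6, -2], [-6, 6, 0], [-2, 0, 6]].
Row-reducing H symmetrically gives the diagonal entries 8, 3/2, 4.
That gives 3 positive pivots.
H is positive definite, so the origin is a strict local minimum.

local minimum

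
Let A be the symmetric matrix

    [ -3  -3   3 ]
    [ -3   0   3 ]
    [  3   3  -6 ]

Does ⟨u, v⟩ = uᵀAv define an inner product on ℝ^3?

no

Congruent diagonalization of A (simultaneous row and column reduction) yields pivots -3, 3, -3.
Counting signs: 1 positive, 2 negative.
Hence Q is indefinite.
⟨·,·⟩ is an inner product exactly when A is positive definite.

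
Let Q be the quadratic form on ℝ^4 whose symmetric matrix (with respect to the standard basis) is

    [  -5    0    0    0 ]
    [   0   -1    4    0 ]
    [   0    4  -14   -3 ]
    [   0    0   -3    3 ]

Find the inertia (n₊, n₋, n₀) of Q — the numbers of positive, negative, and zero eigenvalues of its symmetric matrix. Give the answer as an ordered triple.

(1, 3, 0)

Congruent diagonalization of A (simultaneous row and column reduction) yields pivots -5, -1, 2, -3/2.
Counting signs: 1 positive, 3 negative.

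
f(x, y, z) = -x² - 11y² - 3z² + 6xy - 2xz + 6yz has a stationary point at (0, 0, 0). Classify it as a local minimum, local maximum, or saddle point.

The Hessian at the origin is H = [[-2, 6, -2], [6, -22, 6], [-2, 6, -6]].
Applying the same elementary operations to the rows and columns of H produces a congruent diagonal matrix with entries -2, -4, -4.
Counting signs: 3 negative.
H is negative definite, so the origin is a strict local maximum.

local maximum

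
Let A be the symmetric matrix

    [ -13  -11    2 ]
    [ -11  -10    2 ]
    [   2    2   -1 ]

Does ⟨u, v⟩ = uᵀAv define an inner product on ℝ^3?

no

An LDLᵀ factorisation of A has diagonal entries -13, -9/13, -5/9.
Counting signs: 3 negative.
Hence Q is negative definite.
⟨·,·⟩ is an inner product exactly when A is positive definite.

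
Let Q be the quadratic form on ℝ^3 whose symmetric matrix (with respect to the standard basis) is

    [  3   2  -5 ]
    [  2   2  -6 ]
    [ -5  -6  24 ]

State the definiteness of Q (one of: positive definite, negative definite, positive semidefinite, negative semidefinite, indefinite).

Symmetric row and column elimination reduces A to a congruent diagonal form with pivots 3, 2/3, 5.
That gives 3 positive pivots.
Hence Q is positive definite.

positive definite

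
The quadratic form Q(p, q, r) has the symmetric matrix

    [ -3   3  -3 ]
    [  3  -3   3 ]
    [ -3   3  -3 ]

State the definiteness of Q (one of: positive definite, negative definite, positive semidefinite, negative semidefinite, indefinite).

negative semidefinite

Symmetric row and column elimination reduces A to a congruent diagonal form with pivots -3, 0, 0.
So there are 1 negative, 2 zero pivots.
Hence Q is negative semidefinite.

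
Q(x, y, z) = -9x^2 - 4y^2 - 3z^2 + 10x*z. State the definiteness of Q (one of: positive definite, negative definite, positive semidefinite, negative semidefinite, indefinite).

negative definite

The symmetric matrix is A = [[-9, 0, 5], [0, -4, 0], [5, 0, -3]].
Row-reducing A symmetrically gives the diagonal entries -9, -4, -2/9.
Counting signs: 3 negative.
Hence Q is negative definite.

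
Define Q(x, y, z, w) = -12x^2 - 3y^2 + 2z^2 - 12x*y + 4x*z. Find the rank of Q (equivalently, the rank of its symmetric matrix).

The symmetric matrix is A = [[-12, -6, 2, 0], [-6, -3, 0, 0], [2, 0, 2, 0], [0, 0, 0, 0]].
Row reduction of A gives 3 nonzero rows, so rank A = 3.

3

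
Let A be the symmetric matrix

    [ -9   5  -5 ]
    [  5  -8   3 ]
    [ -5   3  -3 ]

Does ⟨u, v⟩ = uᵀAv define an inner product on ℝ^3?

Applying the same elementary operations to the rows and columns of A produces a congruent diagonal matrix with entries -9, -47/9, -10/47.
Counting signs: 3 negative.
Hence Q is negative definite.
⟨·,·⟩ is an inner product exactly when A is positive definite.

no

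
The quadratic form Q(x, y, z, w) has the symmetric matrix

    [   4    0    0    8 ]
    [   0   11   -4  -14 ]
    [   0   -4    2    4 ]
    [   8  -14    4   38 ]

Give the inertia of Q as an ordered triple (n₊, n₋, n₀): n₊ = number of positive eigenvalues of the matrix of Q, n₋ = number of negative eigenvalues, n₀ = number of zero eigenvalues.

(4, 0, 0)

Applying the same elementary operations to the rows and columns of A produces a congruent diagonal matrix with entries 4, 11, 6/11, 2.
Counting signs: 4 positive.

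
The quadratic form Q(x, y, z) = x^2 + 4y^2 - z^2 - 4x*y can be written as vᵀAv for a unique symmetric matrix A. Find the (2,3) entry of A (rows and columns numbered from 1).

0

The coefficient of y·z in Q is 0. For a symmetric A this equals A[2,3] + A[3,2] = 2·A[2,3].
So A[2,3] = 0/2 = 0.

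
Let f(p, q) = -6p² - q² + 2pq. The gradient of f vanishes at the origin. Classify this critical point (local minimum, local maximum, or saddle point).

The Hessian at the origin is H = [[-12, 2], [2, -2]].
det H = -12·-2 − (2)² = 20 > 0 and H[1,1] = -12 < 0, so H is negative definite.
Therefore the origin is a local maximum.

local maximum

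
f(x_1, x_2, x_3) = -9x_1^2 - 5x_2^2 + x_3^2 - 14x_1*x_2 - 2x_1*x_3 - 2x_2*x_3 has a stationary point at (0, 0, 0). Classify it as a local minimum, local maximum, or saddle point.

The Hessian at the origin is H = [[-18, -14, -2], [-14, -10, -2], [-2, -2, 2]].
Symmetric row and column elimination reduces H to a congruent diagonal form with pivots -18, 8/9, 2.
So there are 2 positive, 1 negative pivots.
H is indefinite, so the origin is a saddle point.

saddle point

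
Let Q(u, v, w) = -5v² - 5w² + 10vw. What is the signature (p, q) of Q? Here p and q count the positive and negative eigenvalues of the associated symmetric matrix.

The associated matrix is A = [[0, 0, 0], [0, -5, 5], [0, 5, -5]].
Symmetric row and column elimination reduces A to a congruent diagonal form with pivots 0, -5, 0.
That gives 1 negative, 2 zero pivots.

(0, 1)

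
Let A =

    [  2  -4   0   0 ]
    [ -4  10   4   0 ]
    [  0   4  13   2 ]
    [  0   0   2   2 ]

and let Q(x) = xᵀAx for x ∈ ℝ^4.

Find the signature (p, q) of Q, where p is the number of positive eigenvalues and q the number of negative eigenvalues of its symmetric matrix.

Congruent diagonalization of A (simultaneous row and column reduction) yields pivots 2, 2, 5, 6/5.
So there are 4 positive pivots.

(4, 0)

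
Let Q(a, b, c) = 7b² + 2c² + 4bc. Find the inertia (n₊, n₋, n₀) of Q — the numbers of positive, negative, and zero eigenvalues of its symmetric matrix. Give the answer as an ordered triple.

The associated matrix is A = [[0, 0, 0], [0, 7, 2], [0, 2, 2]].
Congruent diagonalization of A (simultaneous row and column reduction) yields pivots 0, 7, 10/7.
So there are 2 positive, 1 zero pivots.

(2, 0, 1)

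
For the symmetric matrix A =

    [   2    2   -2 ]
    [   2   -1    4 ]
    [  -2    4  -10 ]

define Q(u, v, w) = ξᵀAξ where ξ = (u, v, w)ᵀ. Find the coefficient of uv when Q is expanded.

The coefficient of uv is A[1,2] + A[2,1] = 2·2 = 4.

4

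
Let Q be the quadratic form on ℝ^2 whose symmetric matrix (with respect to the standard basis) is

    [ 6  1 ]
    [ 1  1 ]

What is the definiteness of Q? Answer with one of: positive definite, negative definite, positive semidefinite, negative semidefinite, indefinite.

positive definite

For the 2×2 matrix [[6, 1], [1, 1]]: det = 6·1 − (1)² = 5, trace = 7.
det > 0 so both eigenvalues share the sign of the trace; trace = 7 > 0 ⇒ both positive.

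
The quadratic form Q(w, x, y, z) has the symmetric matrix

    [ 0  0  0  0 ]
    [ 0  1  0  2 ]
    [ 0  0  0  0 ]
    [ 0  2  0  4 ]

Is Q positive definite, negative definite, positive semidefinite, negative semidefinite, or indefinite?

positive semidefinite

Symmetric row and column elimination reduces A to a congruent diagonal form with pivots 0, 1, 0, 0.
Counting signs: 1 positive, 3 zero.
Hence Q is positive semidefinite.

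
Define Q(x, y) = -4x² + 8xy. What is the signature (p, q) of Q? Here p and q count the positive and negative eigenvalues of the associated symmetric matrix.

The symmetric matrix is A = [[-4, 4], [4, 0]].
Applying the same elementary operations to the rows and columns of A produces a congruent diagonal matrix with entries -4, 4.
That gives 1 positive, 1 negative pivots.

(1, 1)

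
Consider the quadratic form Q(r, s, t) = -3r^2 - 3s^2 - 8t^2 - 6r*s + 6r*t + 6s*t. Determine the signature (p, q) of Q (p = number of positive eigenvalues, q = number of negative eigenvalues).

Write A = [[-3, -3, 3], [-3, -3, 3], [3, 3, -8]].
Row-reducing A symmetrically gives the diagonal entries -3, 0, -5.
Counting signs: 2 negative, 1 zero.

(0, 2)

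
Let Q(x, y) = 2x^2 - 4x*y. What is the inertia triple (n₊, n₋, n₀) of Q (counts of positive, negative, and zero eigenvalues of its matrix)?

(1, 1, 0)

The associated matrix is A = [[2, -2], [-2, 0]].
Symmetric row and column elimination reduces A to a congruent diagonal form with pivots 2, -2.
That gives 1 positive, 1 negative pivots.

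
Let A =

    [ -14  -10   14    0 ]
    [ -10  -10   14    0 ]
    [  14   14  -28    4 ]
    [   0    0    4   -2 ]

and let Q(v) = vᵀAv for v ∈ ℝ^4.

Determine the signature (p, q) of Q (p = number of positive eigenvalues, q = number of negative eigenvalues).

Congruent diagonalization of A (simultaneous row and column reduction) yields pivots -14, -20/7, -42/5, -2/21.
Counting signs: 4 negative.

(0, 4)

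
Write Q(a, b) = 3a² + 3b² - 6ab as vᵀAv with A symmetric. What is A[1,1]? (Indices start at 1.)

The coefficient of a² in Q is 3, and that is exactly A[1,1].

3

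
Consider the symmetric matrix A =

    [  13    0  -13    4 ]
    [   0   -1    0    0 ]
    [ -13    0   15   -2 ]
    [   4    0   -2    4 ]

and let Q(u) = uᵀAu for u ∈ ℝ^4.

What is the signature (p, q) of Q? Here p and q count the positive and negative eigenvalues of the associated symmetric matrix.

(3, 1)

Symmetric row and column elimination reduces A to a congruent diagonal form with pivots 13, -1, 2, 10/13.
That gives 3 positive, 1 negative pivots.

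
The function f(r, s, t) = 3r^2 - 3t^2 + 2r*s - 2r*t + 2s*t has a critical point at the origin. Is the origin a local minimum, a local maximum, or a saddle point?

The Hessian at the origin is H = [[6, 2, -2], [2, 0, 2], [-2, 2, -6]].
Congruent diagonalization of H (simultaneous row and column reduction) yields pivots 6, -2/3, 4.
That gives 2 positive, 1 negative pivots.
H is indefinite, so the origin is a saddle point.

saddle point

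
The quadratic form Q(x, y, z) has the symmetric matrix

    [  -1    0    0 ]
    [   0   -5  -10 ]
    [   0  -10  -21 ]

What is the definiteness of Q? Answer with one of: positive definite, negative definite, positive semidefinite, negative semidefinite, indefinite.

negative definite

Leading principal minors: Δ_1 = -1, Δ_2 = 5, Δ_3 = -5.
The signs alternate starting with Δ_1 < 0, so by Sylvester's criterion Q is negative definite.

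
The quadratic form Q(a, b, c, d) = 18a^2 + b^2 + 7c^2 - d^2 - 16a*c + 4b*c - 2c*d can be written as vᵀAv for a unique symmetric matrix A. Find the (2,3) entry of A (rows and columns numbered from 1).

2

The coefficient of b·c in Q is 4. For a symmetric A this equals A[2,3] + A[3,2] = 2·A[2,3].
So A[2,3] = 4/2 = 2.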